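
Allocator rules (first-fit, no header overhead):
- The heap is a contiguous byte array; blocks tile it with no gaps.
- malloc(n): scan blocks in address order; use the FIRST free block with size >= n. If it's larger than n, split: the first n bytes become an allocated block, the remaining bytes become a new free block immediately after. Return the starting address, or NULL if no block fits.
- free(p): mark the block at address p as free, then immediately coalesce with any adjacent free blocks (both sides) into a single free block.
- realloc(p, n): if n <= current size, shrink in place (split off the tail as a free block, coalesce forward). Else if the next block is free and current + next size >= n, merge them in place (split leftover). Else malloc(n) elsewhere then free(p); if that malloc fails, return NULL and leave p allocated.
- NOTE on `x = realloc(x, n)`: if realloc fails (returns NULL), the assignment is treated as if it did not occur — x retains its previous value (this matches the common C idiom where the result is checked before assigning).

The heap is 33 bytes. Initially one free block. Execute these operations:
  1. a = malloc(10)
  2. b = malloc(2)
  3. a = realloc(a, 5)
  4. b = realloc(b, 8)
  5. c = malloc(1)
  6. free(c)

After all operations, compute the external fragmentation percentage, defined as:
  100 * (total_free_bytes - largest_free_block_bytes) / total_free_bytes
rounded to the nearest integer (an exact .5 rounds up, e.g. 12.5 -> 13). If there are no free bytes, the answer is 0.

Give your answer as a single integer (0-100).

Answer: 25

Derivation:
Op 1: a = malloc(10) -> a = 0; heap: [0-9 ALLOC][10-32 FREE]
Op 2: b = malloc(2) -> b = 10; heap: [0-9 ALLOC][10-11 ALLOC][12-32 FREE]
Op 3: a = realloc(a, 5) -> a = 0; heap: [0-4 ALLOC][5-9 FREE][10-11 ALLOC][12-32 FREE]
Op 4: b = realloc(b, 8) -> b = 10; heap: [0-4 ALLOC][5-9 FREE][10-17 ALLOC][18-32 FREE]
Op 5: c = malloc(1) -> c = 5; heap: [0-4 ALLOC][5-5 ALLOC][6-9 FREE][10-17 ALLOC][18-32 FREE]
Op 6: free(c) -> (freed c); heap: [0-4 ALLOC][5-9 FREE][10-17 ALLOC][18-32 FREE]
Free blocks: [5 15] total_free=20 largest=15 -> 100*(20-15)/20 = 500/20 = 25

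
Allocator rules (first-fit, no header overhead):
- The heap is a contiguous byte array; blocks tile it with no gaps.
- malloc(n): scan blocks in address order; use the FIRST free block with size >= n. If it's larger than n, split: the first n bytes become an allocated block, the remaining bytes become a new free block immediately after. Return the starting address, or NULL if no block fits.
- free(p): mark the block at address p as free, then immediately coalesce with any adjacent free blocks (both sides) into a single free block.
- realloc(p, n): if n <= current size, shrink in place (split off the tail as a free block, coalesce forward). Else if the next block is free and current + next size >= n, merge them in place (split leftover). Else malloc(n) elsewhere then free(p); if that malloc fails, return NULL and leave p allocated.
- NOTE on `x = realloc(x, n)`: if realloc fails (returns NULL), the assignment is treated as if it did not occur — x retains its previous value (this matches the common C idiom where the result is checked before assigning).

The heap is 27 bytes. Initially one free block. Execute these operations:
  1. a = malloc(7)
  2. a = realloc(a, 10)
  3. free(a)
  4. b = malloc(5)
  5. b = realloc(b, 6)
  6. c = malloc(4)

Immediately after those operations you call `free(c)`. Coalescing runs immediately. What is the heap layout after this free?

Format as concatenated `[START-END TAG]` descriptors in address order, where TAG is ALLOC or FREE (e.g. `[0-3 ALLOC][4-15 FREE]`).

Op 1: a = malloc(7) -> a = 0; heap: [0-6 ALLOC][7-26 FREE]
Op 2: a = realloc(a, 10) -> a = 0; heap: [0-9 ALLOC][10-26 FREE]
Op 3: free(a) -> (freed a); heap: [0-26 FREE]
Op 4: b = malloc(5) -> b = 0; heap: [0-4 ALLOC][5-26 FREE]
Op 5: b = realloc(b, 6) -> b = 0; heap: [0-5 ALLOC][6-26 FREE]
Op 6: c = malloc(4) -> c = 6; heap: [0-5 ALLOC][6-9 ALLOC][10-26 FREE]
free(c): c = 6 -> block [6-9 ALLOC]; mark free, coalesce with adjacent free neighbors -> [0-5 ALLOC][6-26 FREE]

Answer: [0-5 ALLOC][6-26 FREE]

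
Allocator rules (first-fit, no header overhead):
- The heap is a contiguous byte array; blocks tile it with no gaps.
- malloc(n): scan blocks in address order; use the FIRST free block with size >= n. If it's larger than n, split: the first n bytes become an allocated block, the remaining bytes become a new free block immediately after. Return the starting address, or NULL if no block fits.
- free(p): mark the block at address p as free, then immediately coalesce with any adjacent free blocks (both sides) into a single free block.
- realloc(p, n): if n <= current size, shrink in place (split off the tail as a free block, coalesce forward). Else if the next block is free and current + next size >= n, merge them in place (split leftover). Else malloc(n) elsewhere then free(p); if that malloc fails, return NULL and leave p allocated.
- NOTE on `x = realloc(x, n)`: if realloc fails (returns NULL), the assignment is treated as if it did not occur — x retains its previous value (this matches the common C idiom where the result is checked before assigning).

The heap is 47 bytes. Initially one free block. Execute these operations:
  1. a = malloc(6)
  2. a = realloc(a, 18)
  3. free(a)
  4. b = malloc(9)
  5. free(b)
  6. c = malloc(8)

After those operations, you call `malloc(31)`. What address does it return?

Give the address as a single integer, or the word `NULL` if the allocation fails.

Op 1: a = malloc(6) -> a = 0; heap: [0-5 ALLOC][6-46 FREE]
Op 2: a = realloc(a, 18) -> a = 0; heap: [0-17 ALLOC][18-46 FREE]
Op 3: free(a) -> (freed a); heap: [0-46 FREE]
Op 4: b = malloc(9) -> b = 0; heap: [0-8 ALLOC][9-46 FREE]
Op 5: free(b) -> (freed b); heap: [0-46 FREE]
Op 6: c = malloc(8) -> c = 0; heap: [0-7 ALLOC][8-46 FREE]
malloc(31): first-fit scan over [0-7 ALLOC][8-46 FREE] -> 8

Answer: 8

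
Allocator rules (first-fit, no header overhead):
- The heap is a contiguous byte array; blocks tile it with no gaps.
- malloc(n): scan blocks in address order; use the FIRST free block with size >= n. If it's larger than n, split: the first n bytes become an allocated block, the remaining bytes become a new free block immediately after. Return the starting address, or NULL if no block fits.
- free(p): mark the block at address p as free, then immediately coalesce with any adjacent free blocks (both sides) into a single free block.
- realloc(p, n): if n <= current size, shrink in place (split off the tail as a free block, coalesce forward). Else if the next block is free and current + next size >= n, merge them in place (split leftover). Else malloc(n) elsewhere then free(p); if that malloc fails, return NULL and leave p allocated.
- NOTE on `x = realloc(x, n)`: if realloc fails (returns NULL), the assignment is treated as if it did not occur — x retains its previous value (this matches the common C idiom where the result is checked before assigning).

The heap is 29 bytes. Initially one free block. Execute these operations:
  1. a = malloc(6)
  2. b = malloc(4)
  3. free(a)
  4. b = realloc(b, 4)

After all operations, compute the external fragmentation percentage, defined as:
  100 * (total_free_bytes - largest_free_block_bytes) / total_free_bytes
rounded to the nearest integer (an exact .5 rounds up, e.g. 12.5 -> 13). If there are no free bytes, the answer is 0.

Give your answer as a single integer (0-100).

Answer: 24

Derivation:
Op 1: a = malloc(6) -> a = 0; heap: [0-5 ALLOC][6-28 FREE]
Op 2: b = malloc(4) -> b = 6; heap: [0-5 ALLOC][6-9 ALLOC][10-28 FREE]
Op 3: free(a) -> (freed a); heap: [0-5 FREE][6-9 ALLOC][10-28 FREE]
Op 4: b = realloc(b, 4) -> b = 6; heap: [0-5 FREE][6-9 ALLOC][10-28 FREE]
Free blocks: [6 19] total_free=25 largest=19 -> 100*(25-19)/25 = 600/25 = 24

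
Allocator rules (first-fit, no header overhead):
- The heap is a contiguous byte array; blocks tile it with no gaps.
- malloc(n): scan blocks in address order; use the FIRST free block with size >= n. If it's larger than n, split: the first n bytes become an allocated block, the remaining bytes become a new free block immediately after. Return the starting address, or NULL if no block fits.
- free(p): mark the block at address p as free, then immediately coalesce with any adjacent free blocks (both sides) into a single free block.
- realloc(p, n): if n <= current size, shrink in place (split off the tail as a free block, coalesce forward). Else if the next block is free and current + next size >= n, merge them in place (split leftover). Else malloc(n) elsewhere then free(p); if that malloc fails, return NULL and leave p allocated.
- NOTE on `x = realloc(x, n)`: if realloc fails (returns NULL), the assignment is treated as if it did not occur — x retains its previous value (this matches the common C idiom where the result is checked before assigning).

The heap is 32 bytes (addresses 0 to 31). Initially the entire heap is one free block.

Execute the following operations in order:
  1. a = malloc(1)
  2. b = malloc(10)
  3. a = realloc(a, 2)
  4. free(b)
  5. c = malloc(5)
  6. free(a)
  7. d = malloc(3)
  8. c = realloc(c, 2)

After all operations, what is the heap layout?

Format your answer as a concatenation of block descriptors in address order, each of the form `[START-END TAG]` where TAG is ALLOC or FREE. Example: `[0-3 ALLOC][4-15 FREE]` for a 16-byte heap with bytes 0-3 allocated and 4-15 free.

Op 1: a = malloc(1) -> a = 0; heap: [0-0 ALLOC][1-31 FREE]
Op 2: b = malloc(10) -> b = 1; heap: [0-0 ALLOC][1-10 ALLOC][11-31 FREE]
Op 3: a = realloc(a, 2) -> a = 11; heap: [0-0 FREE][1-10 ALLOC][11-12 ALLOC][13-31 FREE]
Op 4: free(b) -> (freed b); heap: [0-10 FREE][11-12 ALLOC][13-31 FREE]
Op 5: c = malloc(5) -> c = 0; heap: [0-4 ALLOC][5-10 FREE][11-12 ALLOC][13-31 FREE]
Op 6: free(a) -> (freed a); heap: [0-4 ALLOC][5-31 FREE]
Op 7: d = malloc(3) -> d = 5; heap: [0-4 ALLOC][5-7 ALLOC][8-31 FREE]
Op 8: c = realloc(c, 2) -> c = 0; heap: [0-1 ALLOC][2-4 FREE][5-7 ALLOC][8-31 FREE]

Answer: [0-1 ALLOC][2-4 FREE][5-7 ALLOC][8-31 FREE]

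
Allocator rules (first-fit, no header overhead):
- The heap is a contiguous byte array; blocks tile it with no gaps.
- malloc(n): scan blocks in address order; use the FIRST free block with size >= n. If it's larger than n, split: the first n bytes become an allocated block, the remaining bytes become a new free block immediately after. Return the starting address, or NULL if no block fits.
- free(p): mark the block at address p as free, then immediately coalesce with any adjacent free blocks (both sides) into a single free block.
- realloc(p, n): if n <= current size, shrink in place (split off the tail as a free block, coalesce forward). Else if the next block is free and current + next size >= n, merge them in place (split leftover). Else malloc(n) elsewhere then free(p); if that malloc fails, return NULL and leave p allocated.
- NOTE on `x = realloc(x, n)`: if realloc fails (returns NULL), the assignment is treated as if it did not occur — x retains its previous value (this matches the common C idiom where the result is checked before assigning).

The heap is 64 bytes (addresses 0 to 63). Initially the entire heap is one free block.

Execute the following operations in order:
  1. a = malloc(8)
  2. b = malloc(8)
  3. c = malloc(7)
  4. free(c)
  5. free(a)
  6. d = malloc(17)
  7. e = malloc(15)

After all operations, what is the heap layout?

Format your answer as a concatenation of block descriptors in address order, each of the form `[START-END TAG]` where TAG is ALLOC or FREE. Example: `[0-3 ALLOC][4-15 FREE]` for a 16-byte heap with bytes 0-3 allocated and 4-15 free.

Op 1: a = malloc(8) -> a = 0; heap: [0-7 ALLOC][8-63 FREE]
Op 2: b = malloc(8) -> b = 8; heap: [0-7 ALLOC][8-15 ALLOC][16-63 FREE]
Op 3: c = malloc(7) -> c = 16; heap: [0-7 ALLOC][8-15 ALLOC][16-22 ALLOC][23-63 FREE]
Op 4: free(c) -> (freed c); heap: [0-7 ALLOC][8-15 ALLOC][16-63 FREE]
Op 5: free(a) -> (freed a); heap: [0-7 FREE][8-15 ALLOC][16-63 FREE]
Op 6: d = malloc(17) -> d = 16; heap: [0-7 FREE][8-15 ALLOC][16-32 ALLOC][33-63 FREE]
Op 7: e = malloc(15) -> e = 33; heap: [0-7 FREE][8-15 ALLOC][16-32 ALLOC][33-47 ALLOC][48-63 FREE]

Answer: [0-7 FREE][8-15 ALLOC][16-32 ALLOC][33-47 ALLOC][48-63 FREE]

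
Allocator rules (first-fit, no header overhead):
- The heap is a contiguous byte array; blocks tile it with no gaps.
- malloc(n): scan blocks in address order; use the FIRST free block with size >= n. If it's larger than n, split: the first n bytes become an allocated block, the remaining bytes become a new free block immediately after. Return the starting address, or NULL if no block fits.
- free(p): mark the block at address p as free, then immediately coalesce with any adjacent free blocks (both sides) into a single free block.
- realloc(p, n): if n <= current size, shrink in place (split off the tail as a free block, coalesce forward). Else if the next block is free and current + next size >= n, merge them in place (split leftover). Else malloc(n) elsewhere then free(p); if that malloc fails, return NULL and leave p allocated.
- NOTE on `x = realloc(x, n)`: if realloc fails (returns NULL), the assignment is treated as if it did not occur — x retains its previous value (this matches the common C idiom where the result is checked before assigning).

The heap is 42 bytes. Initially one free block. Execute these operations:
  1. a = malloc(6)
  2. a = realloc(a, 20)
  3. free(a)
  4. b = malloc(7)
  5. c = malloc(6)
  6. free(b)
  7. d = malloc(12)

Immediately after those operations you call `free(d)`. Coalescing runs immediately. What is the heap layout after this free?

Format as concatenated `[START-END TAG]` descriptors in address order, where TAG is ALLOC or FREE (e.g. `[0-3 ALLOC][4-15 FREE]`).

Answer: [0-6 FREE][7-12 ALLOC][13-41 FREE]

Derivation:
Op 1: a = malloc(6) -> a = 0; heap: [0-5 ALLOC][6-41 FREE]
Op 2: a = realloc(a, 20) -> a = 0; heap: [0-19 ALLOC][20-41 FREE]
Op 3: free(a) -> (freed a); heap: [0-41 FREE]
Op 4: b = malloc(7) -> b = 0; heap: [0-6 ALLOC][7-41 FREE]
Op 5: c = malloc(6) -> c = 7; heap: [0-6 ALLOC][7-12 ALLOC][13-41 FREE]
Op 6: free(b) -> (freed b); heap: [0-6 FREE][7-12 ALLOC][13-41 FREE]
Op 7: d = malloc(12) -> d = 13; heap: [0-6 FREE][7-12 ALLOC][13-24 ALLOC][25-41 FREE]
free(d): d = 13 -> block [13-24 ALLOC]; mark free, coalesce with adjacent free neighbors -> [0-6 FREE][7-12 ALLOC][13-41 FREE]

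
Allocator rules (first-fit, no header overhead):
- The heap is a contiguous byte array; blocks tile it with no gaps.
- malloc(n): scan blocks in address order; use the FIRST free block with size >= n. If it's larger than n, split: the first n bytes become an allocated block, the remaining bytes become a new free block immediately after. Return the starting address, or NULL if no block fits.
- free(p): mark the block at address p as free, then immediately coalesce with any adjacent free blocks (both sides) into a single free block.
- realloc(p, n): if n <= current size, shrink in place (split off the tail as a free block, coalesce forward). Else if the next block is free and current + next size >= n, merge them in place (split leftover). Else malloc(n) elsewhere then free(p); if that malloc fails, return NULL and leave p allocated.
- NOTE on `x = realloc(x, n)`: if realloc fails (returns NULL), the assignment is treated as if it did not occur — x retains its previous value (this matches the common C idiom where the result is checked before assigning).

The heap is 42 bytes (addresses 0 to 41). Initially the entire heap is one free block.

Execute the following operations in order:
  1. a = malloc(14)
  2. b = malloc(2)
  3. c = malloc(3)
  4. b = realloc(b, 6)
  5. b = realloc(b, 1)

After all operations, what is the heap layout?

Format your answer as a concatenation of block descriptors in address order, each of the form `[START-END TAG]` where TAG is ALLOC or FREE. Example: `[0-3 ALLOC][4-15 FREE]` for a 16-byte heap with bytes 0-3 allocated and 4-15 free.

Answer: [0-13 ALLOC][14-15 FREE][16-18 ALLOC][19-19 ALLOC][20-41 FREE]

Derivation:
Op 1: a = malloc(14) -> a = 0; heap: [0-13 ALLOC][14-41 FREE]
Op 2: b = malloc(2) -> b = 14; heap: [0-13 ALLOC][14-15 ALLOC][16-41 FREE]
Op 3: c = malloc(3) -> c = 16; heap: [0-13 ALLOC][14-15 ALLOC][16-18 ALLOC][19-41 FREE]
Op 4: b = realloc(b, 6) -> b = 19; heap: [0-13 ALLOC][14-15 FREE][16-18 ALLOC][19-24 ALLOC][25-41 FREE]
Op 5: b = realloc(b, 1) -> b = 19; heap: [0-13 ALLOC][14-15 FREE][16-18 ALLOC][19-19 ALLOC][20-41 FREE]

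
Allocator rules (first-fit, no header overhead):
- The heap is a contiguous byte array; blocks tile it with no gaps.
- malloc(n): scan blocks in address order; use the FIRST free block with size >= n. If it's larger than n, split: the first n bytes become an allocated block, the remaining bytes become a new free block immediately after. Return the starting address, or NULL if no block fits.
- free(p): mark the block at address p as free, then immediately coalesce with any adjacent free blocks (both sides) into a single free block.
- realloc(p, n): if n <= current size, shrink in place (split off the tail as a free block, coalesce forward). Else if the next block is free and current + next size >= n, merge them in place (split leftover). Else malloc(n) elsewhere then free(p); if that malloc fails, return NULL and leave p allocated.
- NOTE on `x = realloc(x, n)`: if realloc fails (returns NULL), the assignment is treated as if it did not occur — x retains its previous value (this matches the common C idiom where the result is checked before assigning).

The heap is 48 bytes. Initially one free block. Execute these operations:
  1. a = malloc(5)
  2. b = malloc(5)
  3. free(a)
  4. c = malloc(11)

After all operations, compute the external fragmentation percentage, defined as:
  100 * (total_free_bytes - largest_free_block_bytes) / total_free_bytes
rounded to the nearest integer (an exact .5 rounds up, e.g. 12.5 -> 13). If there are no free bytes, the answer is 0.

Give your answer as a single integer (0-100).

Answer: 16

Derivation:
Op 1: a = malloc(5) -> a = 0; heap: [0-4 ALLOC][5-47 FREE]
Op 2: b = malloc(5) -> b = 5; heap: [0-4 ALLOC][5-9 ALLOC][10-47 FREE]
Op 3: free(a) -> (freed a); heap: [0-4 FREE][5-9 ALLOC][10-47 FREE]
Op 4: c = malloc(11) -> c = 10; heap: [0-4 FREE][5-9 ALLOC][10-20 ALLOC][21-47 FREE]
Free blocks: [5 27] total_free=32 largest=27 -> 100*(32-27)/32 = 500/32 = 15.625 -> rounds to 16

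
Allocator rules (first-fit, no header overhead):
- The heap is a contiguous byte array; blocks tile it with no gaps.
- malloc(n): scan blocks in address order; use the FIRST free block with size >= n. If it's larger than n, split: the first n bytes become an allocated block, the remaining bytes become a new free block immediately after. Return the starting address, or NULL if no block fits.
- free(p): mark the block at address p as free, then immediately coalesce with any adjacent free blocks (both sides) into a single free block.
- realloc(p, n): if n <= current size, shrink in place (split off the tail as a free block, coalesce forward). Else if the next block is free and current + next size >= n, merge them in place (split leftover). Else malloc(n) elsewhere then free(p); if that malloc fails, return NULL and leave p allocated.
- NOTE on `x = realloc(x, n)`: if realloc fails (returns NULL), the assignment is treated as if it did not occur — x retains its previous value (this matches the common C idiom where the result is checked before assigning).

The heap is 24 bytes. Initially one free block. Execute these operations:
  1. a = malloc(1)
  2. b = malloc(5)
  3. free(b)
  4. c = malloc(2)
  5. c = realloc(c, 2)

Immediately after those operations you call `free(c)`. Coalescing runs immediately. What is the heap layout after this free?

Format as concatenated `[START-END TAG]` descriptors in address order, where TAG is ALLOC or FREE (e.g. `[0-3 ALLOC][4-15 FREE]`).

Op 1: a = malloc(1) -> a = 0; heap: [0-0 ALLOC][1-23 FREE]
Op 2: b = malloc(5) -> b = 1; heap: [0-0 ALLOC][1-5 ALLOC][6-23 FREE]
Op 3: free(b) -> (freed b); heap: [0-0 ALLOC][1-23 FREE]
Op 4: c = malloc(2) -> c = 1; heap: [0-0 ALLOC][1-2 ALLOC][3-23 FREE]
Op 5: c = realloc(c, 2) -> c = 1; heap: [0-0 ALLOC][1-2 ALLOC][3-23 FREE]
free(c): c = 1 -> block [1-2 ALLOC]; mark free, coalesce with adjacent free neighbors -> [0-0 ALLOC][1-23 FREE]

Answer: [0-0 ALLOC][1-23 FREE]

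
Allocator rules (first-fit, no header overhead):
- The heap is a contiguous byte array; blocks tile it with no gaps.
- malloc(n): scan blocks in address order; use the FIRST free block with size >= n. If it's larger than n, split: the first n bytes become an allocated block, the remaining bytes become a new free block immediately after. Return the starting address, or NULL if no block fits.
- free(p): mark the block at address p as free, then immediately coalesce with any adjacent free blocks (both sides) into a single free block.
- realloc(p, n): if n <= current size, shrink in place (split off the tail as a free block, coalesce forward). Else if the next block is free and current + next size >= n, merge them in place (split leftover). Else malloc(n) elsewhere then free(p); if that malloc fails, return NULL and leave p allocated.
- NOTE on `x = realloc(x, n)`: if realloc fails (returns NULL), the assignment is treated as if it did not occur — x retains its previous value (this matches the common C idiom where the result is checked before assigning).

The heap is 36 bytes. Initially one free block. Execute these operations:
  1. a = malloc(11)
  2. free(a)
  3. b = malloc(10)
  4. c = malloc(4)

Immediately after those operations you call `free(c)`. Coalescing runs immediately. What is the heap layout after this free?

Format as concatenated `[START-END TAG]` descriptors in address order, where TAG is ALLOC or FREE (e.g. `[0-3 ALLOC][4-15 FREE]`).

Op 1: a = malloc(11) -> a = 0; heap: [0-10 ALLOC][11-35 FREE]
Op 2: free(a) -> (freed a); heap: [0-35 FREE]
Op 3: b = malloc(10) -> b = 0; heap: [0-9 ALLOC][10-35 FREE]
Op 4: c = malloc(4) -> c = 10; heap: [0-9 ALLOC][10-13 ALLOC][14-35 FREE]
free(c): c = 10 -> block [10-13 ALLOC]; mark free, coalesce with adjacent free neighbors -> [0-9 ALLOC][10-35 FREE]

Answer: [0-9 ALLOC][10-35 FREE]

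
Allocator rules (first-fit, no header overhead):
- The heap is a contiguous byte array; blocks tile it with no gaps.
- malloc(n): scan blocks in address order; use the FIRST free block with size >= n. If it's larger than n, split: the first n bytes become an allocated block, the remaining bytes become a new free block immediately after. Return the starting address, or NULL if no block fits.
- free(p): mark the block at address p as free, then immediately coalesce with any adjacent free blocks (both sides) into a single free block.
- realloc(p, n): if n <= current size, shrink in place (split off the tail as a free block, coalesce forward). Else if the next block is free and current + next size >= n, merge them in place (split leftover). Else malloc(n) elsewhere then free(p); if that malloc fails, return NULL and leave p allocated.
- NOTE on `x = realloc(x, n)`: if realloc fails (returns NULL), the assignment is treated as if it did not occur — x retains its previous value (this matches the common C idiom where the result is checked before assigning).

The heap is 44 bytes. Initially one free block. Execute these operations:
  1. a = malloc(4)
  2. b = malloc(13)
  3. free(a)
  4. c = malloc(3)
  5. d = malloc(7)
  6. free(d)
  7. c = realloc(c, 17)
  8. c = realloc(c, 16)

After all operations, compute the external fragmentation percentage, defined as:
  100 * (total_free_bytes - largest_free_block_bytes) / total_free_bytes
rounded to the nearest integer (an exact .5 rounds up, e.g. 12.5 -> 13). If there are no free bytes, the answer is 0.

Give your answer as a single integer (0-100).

Answer: 27

Derivation:
Op 1: a = malloc(4) -> a = 0; heap: [0-3 ALLOC][4-43 FREE]
Op 2: b = malloc(13) -> b = 4; heap: [0-3 ALLOC][4-16 ALLOC][17-43 FREE]
Op 3: free(a) -> (freed a); heap: [0-3 FREE][4-16 ALLOC][17-43 FREE]
Op 4: c = malloc(3) -> c = 0; heap: [0-2 ALLOC][3-3 FREE][4-16 ALLOC][17-43 FREE]
Op 5: d = malloc(7) -> d = 17; heap: [0-2 ALLOC][3-3 FREE][4-16 ALLOC][17-23 ALLOC][24-43 FREE]
Op 6: free(d) -> (freed d); heap: [0-2 ALLOC][3-3 FREE][4-16 ALLOC][17-43 FREE]
Op 7: c = realloc(c, 17) -> c = 17; heap: [0-3 FREE][4-16 ALLOC][17-33 ALLOC][34-43 FREE]
Op 8: c = realloc(c, 16) -> c = 17; heap: [0-3 FREE][4-16 ALLOC][17-32 ALLOC][33-43 FREE]
Free blocks: [4 11] total_free=15 largest=11 -> 100*(15-11)/15 = 400/15 ≈ 26.667 -> rounds to 27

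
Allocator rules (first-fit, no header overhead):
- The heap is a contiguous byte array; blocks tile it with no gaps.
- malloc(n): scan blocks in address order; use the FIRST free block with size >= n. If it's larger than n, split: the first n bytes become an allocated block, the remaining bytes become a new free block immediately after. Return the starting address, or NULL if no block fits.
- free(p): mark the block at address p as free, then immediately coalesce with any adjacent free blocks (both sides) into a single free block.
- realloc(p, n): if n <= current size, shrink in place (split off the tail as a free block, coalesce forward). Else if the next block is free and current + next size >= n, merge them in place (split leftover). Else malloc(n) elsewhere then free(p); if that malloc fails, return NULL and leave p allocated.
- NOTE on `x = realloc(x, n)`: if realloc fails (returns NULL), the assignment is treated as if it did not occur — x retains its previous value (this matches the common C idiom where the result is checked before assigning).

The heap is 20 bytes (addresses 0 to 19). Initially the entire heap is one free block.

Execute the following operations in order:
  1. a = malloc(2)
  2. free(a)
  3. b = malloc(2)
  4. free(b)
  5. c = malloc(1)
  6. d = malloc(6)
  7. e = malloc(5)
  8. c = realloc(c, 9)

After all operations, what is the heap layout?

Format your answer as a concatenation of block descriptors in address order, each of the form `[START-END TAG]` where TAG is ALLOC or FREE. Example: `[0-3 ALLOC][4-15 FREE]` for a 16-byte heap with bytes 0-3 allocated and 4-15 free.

Answer: [0-0 ALLOC][1-6 ALLOC][7-11 ALLOC][12-19 FREE]

Derivation:
Op 1: a = malloc(2) -> a = 0; heap: [0-1 ALLOC][2-19 FREE]
Op 2: free(a) -> (freed a); heap: [0-19 FREE]
Op 3: b = malloc(2) -> b = 0; heap: [0-1 ALLOC][2-19 FREE]
Op 4: free(b) -> (freed b); heap: [0-19 FREE]
Op 5: c = malloc(1) -> c = 0; heap: [0-0 ALLOC][1-19 FREE]
Op 6: d = malloc(6) -> d = 1; heap: [0-0 ALLOC][1-6 ALLOC][7-19 FREE]
Op 7: e = malloc(5) -> e = 7; heap: [0-0 ALLOC][1-6 ALLOC][7-11 ALLOC][12-19 FREE]
Op 8: c = realloc(c, 9) -> NULL (c unchanged); heap: [0-0 ALLOC][1-6 ALLOC][7-11 ALLOC][12-19 FREE]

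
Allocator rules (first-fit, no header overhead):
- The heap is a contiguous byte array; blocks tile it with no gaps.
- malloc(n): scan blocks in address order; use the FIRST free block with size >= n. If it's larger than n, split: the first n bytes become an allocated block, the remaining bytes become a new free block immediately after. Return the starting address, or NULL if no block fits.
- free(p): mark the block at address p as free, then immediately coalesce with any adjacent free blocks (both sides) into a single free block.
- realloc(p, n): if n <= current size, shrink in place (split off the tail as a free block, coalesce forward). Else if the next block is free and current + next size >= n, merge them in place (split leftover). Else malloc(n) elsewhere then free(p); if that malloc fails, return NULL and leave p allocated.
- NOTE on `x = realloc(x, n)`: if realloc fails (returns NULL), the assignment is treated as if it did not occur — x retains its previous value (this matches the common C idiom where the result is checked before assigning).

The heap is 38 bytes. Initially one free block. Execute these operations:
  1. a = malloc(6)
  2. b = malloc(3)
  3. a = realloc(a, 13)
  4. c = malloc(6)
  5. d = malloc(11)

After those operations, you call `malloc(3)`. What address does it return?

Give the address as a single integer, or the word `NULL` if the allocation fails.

Answer: 33

Derivation:
Op 1: a = malloc(6) -> a = 0; heap: [0-5 ALLOC][6-37 FREE]
Op 2: b = malloc(3) -> b = 6; heap: [0-5 ALLOC][6-8 ALLOC][9-37 FREE]
Op 3: a = realloc(a, 13) -> a = 9; heap: [0-5 FREE][6-8 ALLOC][9-21 ALLOC][22-37 FREE]
Op 4: c = malloc(6) -> c = 0; heap: [0-5 ALLOC][6-8 ALLOC][9-21 ALLOC][22-37 FREE]
Op 5: d = malloc(11) -> d = 22; heap: [0-5 ALLOC][6-8 ALLOC][9-21 ALLOC][22-32 ALLOC][33-37 FREE]
malloc(3): first-fit scan over [0-5 ALLOC][6-8 ALLOC][9-21 ALLOC][22-32 ALLOC][33-37 FREE] -> 33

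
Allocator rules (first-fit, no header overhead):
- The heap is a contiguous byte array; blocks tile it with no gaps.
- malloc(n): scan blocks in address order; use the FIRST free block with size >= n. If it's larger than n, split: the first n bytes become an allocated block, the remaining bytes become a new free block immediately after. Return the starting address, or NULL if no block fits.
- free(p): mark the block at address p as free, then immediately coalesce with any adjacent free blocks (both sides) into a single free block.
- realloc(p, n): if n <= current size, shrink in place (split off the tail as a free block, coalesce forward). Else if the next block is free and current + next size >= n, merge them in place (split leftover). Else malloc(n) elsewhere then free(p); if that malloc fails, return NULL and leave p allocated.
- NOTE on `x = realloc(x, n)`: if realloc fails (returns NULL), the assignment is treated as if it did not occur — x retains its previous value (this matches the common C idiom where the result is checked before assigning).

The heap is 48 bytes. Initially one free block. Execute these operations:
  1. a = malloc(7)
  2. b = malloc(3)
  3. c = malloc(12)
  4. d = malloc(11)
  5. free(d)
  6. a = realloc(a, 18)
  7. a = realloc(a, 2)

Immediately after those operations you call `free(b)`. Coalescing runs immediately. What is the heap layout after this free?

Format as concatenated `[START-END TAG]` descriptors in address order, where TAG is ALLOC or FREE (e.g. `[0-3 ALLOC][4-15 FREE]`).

Op 1: a = malloc(7) -> a = 0; heap: [0-6 ALLOC][7-47 FREE]
Op 2: b = malloc(3) -> b = 7; heap: [0-6 ALLOC][7-9 ALLOC][10-47 FREE]
Op 3: c = malloc(12) -> c = 10; heap: [0-6 ALLOC][7-9 ALLOC][10-21 ALLOC][22-47 FREE]
Op 4: d = malloc(11) -> d = 22; heap: [0-6 ALLOC][7-9 ALLOC][10-21 ALLOC][22-32 ALLOC][33-47 FREE]
Op 5: free(d) -> (freed d); heap: [0-6 ALLOC][7-9 ALLOC][10-21 ALLOC][22-47 FREE]
Op 6: a = realloc(a, 18) -> a = 22; heap: [0-6 FREE][7-9 ALLOC][10-21 ALLOC][22-39 ALLOC][40-47 FREE]
Op 7: a = realloc(a, 2) -> a = 22; heap: [0-6 FREE][7-9 ALLOC][10-21 ALLOC][22-23 ALLOC][24-47 FREE]
free(b): b = 7 -> block [7-9 ALLOC]; mark free, coalesce with adjacent free neighbors -> [0-9 FREE][10-21 ALLOC][22-23 ALLOC][24-47 FREE]

Answer: [0-9 FREE][10-21 ALLOC][22-23 ALLOC][24-47 FREE]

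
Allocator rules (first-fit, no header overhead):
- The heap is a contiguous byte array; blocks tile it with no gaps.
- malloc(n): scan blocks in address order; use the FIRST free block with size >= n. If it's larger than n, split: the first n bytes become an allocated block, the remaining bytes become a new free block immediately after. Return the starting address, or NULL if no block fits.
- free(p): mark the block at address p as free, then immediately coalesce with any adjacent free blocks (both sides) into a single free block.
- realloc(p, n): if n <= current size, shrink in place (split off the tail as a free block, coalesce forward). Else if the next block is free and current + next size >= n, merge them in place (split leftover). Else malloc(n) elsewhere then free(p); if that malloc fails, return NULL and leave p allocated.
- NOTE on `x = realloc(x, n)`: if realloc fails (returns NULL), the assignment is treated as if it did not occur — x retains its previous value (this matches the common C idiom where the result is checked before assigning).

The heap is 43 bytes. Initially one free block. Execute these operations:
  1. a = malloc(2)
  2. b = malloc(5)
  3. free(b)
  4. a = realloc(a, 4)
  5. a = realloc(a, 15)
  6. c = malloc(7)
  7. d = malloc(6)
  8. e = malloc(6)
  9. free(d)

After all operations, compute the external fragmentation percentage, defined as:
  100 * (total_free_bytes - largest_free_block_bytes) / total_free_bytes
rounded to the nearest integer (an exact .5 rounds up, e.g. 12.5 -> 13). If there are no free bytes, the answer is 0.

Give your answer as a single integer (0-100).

Op 1: a = malloc(2) -> a = 0; heap: [0-1 ALLOC][2-42 FREE]
Op 2: b = malloc(5) -> b = 2; heap: [0-1 ALLOC][2-6 ALLOC][7-42 FREE]
Op 3: free(b) -> (freed b); heap: [0-1 ALLOC][2-42 FREE]
Op 4: a = realloc(a, 4) -> a = 0; heap: [0-3 ALLOC][4-42 FREE]
Op 5: a = realloc(a, 15) -> a = 0; heap: [0-14 ALLOC][15-42 FREE]
Op 6: c = malloc(7) -> c = 15; heap: [0-14 ALLOC][15-21 ALLOC][22-42 FREE]
Op 7: d = malloc(6) -> d = 22; heap: [0-14 ALLOC][15-21 ALLOC][22-27 ALLOC][28-42 FREE]
Op 8: e = malloc(6) -> e = 28; heap: [0-14 ALLOC][15-21 ALLOC][22-27 ALLOC][28-33 ALLOC][34-42 FREE]
Op 9: free(d) -> (freed d); heap: [0-14 ALLOC][15-21 ALLOC][22-27 FREE][28-33 ALLOC][34-42 FREE]
Free blocks: [6 9] total_free=15 largest=9 -> 100*(15-9)/15 = 600/15 = 40

Answer: 40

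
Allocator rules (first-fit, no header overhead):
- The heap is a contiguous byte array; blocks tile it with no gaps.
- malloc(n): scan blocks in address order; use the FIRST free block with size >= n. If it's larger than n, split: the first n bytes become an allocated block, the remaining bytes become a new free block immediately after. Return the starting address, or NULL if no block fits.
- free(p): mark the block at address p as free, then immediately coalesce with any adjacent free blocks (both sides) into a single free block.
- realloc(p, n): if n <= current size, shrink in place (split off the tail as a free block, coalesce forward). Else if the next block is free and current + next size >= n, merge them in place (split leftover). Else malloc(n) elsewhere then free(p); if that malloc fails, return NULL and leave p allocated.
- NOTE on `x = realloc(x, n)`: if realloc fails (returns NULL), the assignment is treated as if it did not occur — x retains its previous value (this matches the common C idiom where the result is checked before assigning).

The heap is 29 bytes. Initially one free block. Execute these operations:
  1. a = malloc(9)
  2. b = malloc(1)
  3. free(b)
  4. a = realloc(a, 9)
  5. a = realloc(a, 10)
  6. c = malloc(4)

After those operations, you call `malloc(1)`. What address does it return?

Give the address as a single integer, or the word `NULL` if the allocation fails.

Answer: 14

Derivation:
Op 1: a = malloc(9) -> a = 0; heap: [0-8 ALLOC][9-28 FREE]
Op 2: b = malloc(1) -> b = 9; heap: [0-8 ALLOC][9-9 ALLOC][10-28 FREE]
Op 3: free(b) -> (freed b); heap: [0-8 ALLOC][9-28 FREE]
Op 4: a = realloc(a, 9) -> a = 0; heap: [0-8 ALLOC][9-28 FREE]
Op 5: a = realloc(a, 10) -> a = 0; heap: [0-9 ALLOC][10-28 FREE]
Op 6: c = malloc(4) -> c = 10; heap: [0-9 ALLOC][10-13 ALLOC][14-28 FREE]
malloc(1): first-fit scan over [0-9 ALLOC][10-13 ALLOC][14-28 FREE] -> 14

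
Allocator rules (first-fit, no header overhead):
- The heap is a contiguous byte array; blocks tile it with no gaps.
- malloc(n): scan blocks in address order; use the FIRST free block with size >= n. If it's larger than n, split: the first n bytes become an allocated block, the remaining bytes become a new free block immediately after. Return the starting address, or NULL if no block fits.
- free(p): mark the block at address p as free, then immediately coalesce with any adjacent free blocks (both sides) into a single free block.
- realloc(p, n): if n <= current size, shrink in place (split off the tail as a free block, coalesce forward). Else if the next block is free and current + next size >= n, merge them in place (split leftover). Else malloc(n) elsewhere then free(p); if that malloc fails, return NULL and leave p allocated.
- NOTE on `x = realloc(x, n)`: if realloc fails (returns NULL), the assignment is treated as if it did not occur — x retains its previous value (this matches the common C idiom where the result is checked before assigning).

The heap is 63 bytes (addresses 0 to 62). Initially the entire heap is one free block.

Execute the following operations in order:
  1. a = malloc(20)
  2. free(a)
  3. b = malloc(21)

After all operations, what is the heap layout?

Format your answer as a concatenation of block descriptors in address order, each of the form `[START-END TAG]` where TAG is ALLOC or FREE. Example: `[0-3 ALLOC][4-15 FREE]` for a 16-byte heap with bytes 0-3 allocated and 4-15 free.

Op 1: a = malloc(20) -> a = 0; heap: [0-19 ALLOC][20-62 FREE]
Op 2: free(a) -> (freed a); heap: [0-62 FREE]
Op 3: b = malloc(21) -> b = 0; heap: [0-20 ALLOC][21-62 FREE]

Answer: [0-20 ALLOC][21-62 FREE]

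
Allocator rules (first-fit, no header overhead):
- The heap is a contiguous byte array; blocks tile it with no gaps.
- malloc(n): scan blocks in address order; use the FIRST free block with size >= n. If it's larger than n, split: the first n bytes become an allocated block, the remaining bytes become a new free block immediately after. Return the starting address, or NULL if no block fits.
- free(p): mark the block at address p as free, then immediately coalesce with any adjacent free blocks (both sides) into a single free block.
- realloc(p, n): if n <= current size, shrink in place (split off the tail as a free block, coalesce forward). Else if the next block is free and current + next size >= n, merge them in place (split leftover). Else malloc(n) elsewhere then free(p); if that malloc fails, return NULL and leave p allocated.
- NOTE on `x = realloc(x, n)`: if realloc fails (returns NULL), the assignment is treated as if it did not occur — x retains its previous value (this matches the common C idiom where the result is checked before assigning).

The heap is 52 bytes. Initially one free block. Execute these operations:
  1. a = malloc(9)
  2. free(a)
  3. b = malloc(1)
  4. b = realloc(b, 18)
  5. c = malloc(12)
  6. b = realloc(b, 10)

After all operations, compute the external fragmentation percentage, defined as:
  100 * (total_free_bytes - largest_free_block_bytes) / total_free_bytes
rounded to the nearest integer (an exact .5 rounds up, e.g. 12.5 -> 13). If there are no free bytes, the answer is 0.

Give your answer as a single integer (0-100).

Op 1: a = malloc(9) -> a = 0; heap: [0-8 ALLOC][9-51 FREE]
Op 2: free(a) -> (freed a); heap: [0-51 FREE]
Op 3: b = malloc(1) -> b = 0; heap: [0-0 ALLOC][1-51 FREE]
Op 4: b = realloc(b, 18) -> b = 0; heap: [0-17 ALLOC][18-51 FREE]
Op 5: c = malloc(12) -> c = 18; heap: [0-17 ALLOC][18-29 ALLOC][30-51 FREE]
Op 6: b = realloc(b, 10) -> b = 0; heap: [0-9 ALLOC][10-17 FREE][18-29 ALLOC][30-51 FREE]
Free blocks: [8 22] total_free=30 largest=22 -> 100*(30-22)/30 = 800/30 ≈ 26.667 -> rounds to 27

Answer: 27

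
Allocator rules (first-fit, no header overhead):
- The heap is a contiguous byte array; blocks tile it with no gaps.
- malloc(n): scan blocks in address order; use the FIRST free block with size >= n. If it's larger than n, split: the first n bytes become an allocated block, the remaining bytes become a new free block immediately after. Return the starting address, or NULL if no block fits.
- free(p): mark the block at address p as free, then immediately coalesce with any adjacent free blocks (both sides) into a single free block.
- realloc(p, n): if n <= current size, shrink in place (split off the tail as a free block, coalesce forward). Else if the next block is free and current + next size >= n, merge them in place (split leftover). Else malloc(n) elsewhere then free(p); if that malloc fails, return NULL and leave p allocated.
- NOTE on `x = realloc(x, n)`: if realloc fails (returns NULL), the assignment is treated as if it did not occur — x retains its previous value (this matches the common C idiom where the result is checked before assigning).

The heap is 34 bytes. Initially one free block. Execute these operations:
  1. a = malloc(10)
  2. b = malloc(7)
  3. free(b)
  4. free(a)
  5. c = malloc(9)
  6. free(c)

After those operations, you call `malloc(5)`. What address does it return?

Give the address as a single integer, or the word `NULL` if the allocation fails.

Answer: 0

Derivation:
Op 1: a = malloc(10) -> a = 0; heap: [0-9 ALLOC][10-33 FREE]
Op 2: b = malloc(7) -> b = 10; heap: [0-9 ALLOC][10-16 ALLOC][17-33 FREE]
Op 3: free(b) -> (freed b); heap: [0-9 ALLOC][10-33 FREE]
Op 4: free(a) -> (freed a); heap: [0-33 FREE]
Op 5: c = malloc(9) -> c = 0; heap: [0-8 ALLOC][9-33 FREE]
Op 6: free(c) -> (freed c); heap: [0-33 FREE]
malloc(5): first-fit scan over [0-33 FREE] -> 0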